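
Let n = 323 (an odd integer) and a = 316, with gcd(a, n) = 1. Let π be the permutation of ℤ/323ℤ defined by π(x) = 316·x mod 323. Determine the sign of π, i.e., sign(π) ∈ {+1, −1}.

+1

Orbit of 1 under x↦316x: [1, 316, 49, 303, 140, 312, 77]… (length divides ord_323(316)).
Decompose π into cycles: lengths [48, 48, 48, 48, 48, 48, 16, 6, 6, 6, 1] (11 cycles, including the fixed point 0).
n − c = 323 − 11 = 312; sign = (−1)^312 = +1.
The Jacobi symbol (316|323) = +1 (Zolotarev) agrees.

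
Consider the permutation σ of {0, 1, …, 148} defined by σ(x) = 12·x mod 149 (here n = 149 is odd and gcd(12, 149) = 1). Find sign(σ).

-1

Start at x=124: 124 → 147 → 125 → 10 → 120 → 99 → 145 → … (one orbit).
Cycle type of π: 148 + 1; total 2 cycles.
2 cycles on 149: each ℓ→(−1)^(ℓ−1), product (−1)^147 = -1.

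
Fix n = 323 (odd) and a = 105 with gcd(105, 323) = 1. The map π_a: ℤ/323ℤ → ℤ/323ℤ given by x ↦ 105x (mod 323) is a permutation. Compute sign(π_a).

+1

Orbit of 269 under x↦105x: [269, 144, 262, 55, 284, 104, 261]… (length divides ord_323(105)).
Decompose π into cycles: lengths [144, 144, 18, 16, 1] (5 cycles, including the fixed point 0).
n − c = 323 − 5 = 318; sign = (−1)^318 = +1.
The Jacobi symbol (105|323) = +1 (Zolotarev) agrees.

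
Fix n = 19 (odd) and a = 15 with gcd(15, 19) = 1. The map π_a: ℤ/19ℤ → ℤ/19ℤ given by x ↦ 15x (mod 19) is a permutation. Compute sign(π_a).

Orbit of 13 under x↦15x: [13, 5, 18, 4, 3, 7, 10]… (length divides ord_19(15)).
π_15 has 2 disjoint cycles with lengths [18, 1] on {0,…,18}.
2 cycles on 19: each ℓ→(−1)^(ℓ−1), product (−1)^17 = -1.
The Jacobi symbol (15|19) = -1 (Zolotarev) agrees.

-1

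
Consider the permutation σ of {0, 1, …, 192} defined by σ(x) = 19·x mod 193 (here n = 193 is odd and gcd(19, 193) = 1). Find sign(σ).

Start at x=143: 143 → 15 → 92 → 11 → 16 → 111 → 179 → … (one orbit).
Decompose π into cycles: lengths [192, 1] (2 cycles, including the fixed point 0).
2 cycles on 193: each ℓ→(−1)^(ℓ−1), product (−1)^191 = -1.

-1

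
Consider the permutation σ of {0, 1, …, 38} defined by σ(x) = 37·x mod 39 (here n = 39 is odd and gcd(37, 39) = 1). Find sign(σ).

Trace 19: π^k(19) = [19, 1, 37, 4, 31, 16, 7] for k=0..6.
6 cycles of lengths [12, 12, 12, 1, 1, 1].
Σ(ℓ_i−1) = 39−6 = 33; sign = (−1)^33 = -1.

-1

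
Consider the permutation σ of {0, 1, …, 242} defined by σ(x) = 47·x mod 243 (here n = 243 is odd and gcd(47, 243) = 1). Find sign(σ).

Orbit of 88 under x↦47x: [88, 5, 235, 110, 67, 233, 16]… (length divides ord_243(47)).
Decompose π into cycles: lengths [162, 54, 18, 6, 2, 1] (6 cycles, including the fixed point 0).
243 − 6 = 237 transpositions; sign(π) = (−1)^237 = -1.
Check: (47/243) = -1 by Zolotarev.

-1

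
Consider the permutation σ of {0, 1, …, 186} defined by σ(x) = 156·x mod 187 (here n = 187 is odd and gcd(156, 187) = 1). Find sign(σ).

+1

Trace 10: π^k(10) = [10, 64, 73, 168, 28, 67, 167] for k=0..6.
Cycle lengths of π_156 on ℤ/187ℤ: [80, 80, 16, 10, 1]; 5 cycles in total.
sign(π) = (−1)^{n − #cycles} = (−1)^{187−5} = (−1)^182 = +1.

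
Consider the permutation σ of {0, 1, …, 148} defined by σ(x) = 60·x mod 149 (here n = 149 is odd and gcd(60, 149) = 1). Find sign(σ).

-1

Orbit of 9 under x↦60x: [9, 93, 67, 146, 118, 77, 1]… (length divides ord_149(60)).
The orbit structure of x ↦ 60x mod 149: 2 orbits of sizes [148, 1].
149 − 2 = 147 transpositions; sign(π) = (−1)^147 = -1.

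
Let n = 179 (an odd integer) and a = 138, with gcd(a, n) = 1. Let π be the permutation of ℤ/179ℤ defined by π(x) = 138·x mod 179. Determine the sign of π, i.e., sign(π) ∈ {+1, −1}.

+1

Orbit of 36 under x↦138x: [36, 135, 14, 142, 85, 95, 43]… (length divides ord_179(138)).
Cycle lengths of π_138 on ℤ/179ℤ: [89, 89, 1]; 3 cycles in total.
3 cycles on 179: each ℓ→(−1)^(ℓ−1), product (−1)^176 = +1.
The Jacobi symbol (138|179) = +1 (Zolotarev) agrees.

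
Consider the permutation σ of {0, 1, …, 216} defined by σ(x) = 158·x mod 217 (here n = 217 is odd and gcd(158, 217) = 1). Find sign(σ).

-1

Start at x=25: 25 → 44 → 8 → 179 → 72 → 92 → 214 → … (one orbit).
The orbit structure of x ↦ 158x mod 217: 10 orbits of sizes [30, 30, 30, 30, 30, 30, 30, 3, 3, 1].
sign(π) = (−1)^{n − #cycles} = (−1)^{217−10} = (−1)^207 = -1.
Via Zolotarev, sign(π_{158}) = (158|217) = -1.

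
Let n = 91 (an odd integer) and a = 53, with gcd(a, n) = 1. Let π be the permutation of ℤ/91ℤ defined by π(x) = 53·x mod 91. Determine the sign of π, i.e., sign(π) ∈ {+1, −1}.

+1

Orbit of 79 under x↦53x: [79, 1, 53]… (length divides ord_91(53)).
39 cycles of lengths [3, 3, 3, 3, 3, 3, 3, 3, 3, 3, 3, 3, 3, 3, 3, 3, 3, 3, 3, 3, 3, 3, 3, 3, 3, 3, 1, 1, 1, 1, 1, 1, 1, 1, 1, 1, 1, 1, 1].
sign(π) = (−1)^{n − #cycles} = (−1)^{91−39} = (−1)^52 = +1.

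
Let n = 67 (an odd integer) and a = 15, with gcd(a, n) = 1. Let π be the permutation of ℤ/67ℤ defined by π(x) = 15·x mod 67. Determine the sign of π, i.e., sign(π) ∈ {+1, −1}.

+1

Orbit of 9 under x↦15x: [9, 1, 15, 24, 25, 40, 64]… (length divides ord_67(15)).
7 cycles of lengths [11, 11, 11, 11, 11, 11, 1].
Σ(ℓ_i−1) = 67−7 = 60; sign = (−1)^60 = +1.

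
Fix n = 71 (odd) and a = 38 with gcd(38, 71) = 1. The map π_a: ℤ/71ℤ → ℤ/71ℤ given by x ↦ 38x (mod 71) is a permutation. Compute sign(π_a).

+1

Start at x=40: 40 → 29 → 37 → 57 → 36 → 19 → 12 → … (one orbit).
The orbit structure of x ↦ 38x mod 71: 3 orbits of sizes [35, 35, 1].
3 cycles on 71: each ℓ→(−1)^(ℓ−1), product (−1)^68 = +1.
Zolotarev: (38|71) = +1, matching the cycle-count sign.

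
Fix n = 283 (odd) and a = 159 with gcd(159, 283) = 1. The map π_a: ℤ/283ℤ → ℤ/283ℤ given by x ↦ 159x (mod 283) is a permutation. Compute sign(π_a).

+1

Trace 228: π^k(228) = [228, 28, 207, 85, 214, 66, 23] for k=0..6.
3 cycles of lengths [141, 141, 1].
Σ(ℓ_i−1) = 283−3 = 280; sign = (−1)^280 = +1.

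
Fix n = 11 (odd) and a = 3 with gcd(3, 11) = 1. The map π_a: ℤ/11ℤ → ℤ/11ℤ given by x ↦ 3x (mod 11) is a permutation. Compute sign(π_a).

Trace 1: π^k(1) = [1, 3, 9, 5, 4] for k=0..4.
Cycle type of π: 5×2 + 1; total 3 cycles.
sign(π) = (−1)^{n − #cycles} = (−1)^{11−3} = (−1)^8 = +1.
The Jacobi symbol (3|11) = +1 (Zolotarev) agrees.

+1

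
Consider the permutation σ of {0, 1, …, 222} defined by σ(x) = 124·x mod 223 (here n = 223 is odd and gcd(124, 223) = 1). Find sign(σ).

+1

Trace 202: π^k(202) = [202, 72, 8, 100, 135, 15, 76] for k=0..6.
Decompose π into cycles: lengths [111, 111, 1] (3 cycles, including the fixed point 0).
n − c = 223 − 3 = 220; sign = (−1)^220 = +1.
Check: (124/223) = +1 by Zolotarev.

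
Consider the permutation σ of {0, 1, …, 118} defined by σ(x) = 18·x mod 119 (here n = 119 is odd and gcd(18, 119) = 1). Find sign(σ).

Trace 86: π^k(86) = [86, 1, 18] for k=0..2.
Cycle lengths of π_18 on ℤ/119ℤ: [3, 3, 3, 3, 3, 3, 3, 3, 3, 3, 3, 3, 3, 3, 3, 3, 3, 3, 3, 3, 3, 3, 3, 3, 3, 3, 3, 3, 3, 3, 3, 3, 3, 3, 1, 1, 1, 1, 1, 1, 1, 1, 1, 1, 1, 1, 1, 1, 1, 1, 1]; 51 cycles in total.
sign(π) = (−1)^{n − #cycles} = (−1)^{119−51} = (−1)^68 = +1.
Via Zolotarev, sign(π_{18}) = (18|119) = +1.

+1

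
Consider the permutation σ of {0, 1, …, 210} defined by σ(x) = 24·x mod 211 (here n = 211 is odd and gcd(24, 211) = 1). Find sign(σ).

Trace 113: π^k(113) = [113, 180, 100, 79, 208, 139, 171] for k=0..6.
3 cycles of lengths [105, 105, 1].
3 cycles on 211: each ℓ→(−1)^(ℓ−1), product (−1)^208 = +1.
(24|211)_J = +1 (Zolotarev's lemma cross-check).

+1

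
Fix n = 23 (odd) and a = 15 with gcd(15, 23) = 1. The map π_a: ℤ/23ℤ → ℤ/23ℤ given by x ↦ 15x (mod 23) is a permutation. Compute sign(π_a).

-1

Start at x=11: 11 → 4 → 14 → 3 → 22 → 8 → 5 → … (one orbit).
Cycle lengths of π_15 on ℤ/23ℤ: [22, 1]; 2 cycles in total.
n − c = 23 − 2 = 21; sign = (−1)^21 = -1.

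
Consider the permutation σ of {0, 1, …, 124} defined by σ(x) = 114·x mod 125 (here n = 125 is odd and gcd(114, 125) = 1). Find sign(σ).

Start at x=54: 54 → 31 → 34 → 1 → 114 → 121 → 44 → … (one orbit).
Cycle type of π: 50×2 + 10×2 + 2×2 + 1; total 7 cycles.
Σ(ℓ_i−1) = 125−7 = 118; sign = (−1)^118 = +1.
The Jacobi symbol (114|125) = +1 (Zolotarev) agrees.

+1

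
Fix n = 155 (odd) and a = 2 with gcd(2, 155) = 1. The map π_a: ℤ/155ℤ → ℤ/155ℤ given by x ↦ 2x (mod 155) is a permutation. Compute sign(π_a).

Trace 16: π^k(16) = [16, 32, 64, 128, 101, 47, 94] for k=0..6.
Cycle type of π: 20×6 + 5×6 + 4 + 1; total 14 cycles.
sign(π) = (−1)^{n − #cycles} = (−1)^{155−14} = (−1)^141 = -1.
Check: (2/155) = -1 by Zolotarev.

-1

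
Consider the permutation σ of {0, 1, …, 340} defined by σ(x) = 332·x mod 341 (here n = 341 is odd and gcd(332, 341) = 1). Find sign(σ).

+1

Start at x=182: 182 → 67 → 79 → 312 → 261 → 38 → 340 → … (one orbit).
Cycle lengths of π_332 on ℤ/341ℤ: [30, 30, 30, 30, 30, 30, 30, 30, 30, 30, 30, 10, 1]; 13 cycles in total.
With 13 cycles on 341 points, sign = (−1)^{341−13} = +1.
Via Zolotarev, sign(π_{332}) = (332|341) = +1.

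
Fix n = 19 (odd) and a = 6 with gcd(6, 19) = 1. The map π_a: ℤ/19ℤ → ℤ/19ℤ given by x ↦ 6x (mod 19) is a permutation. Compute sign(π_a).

+1

Orbit of 17 under x↦6x: [17, 7, 4, 5, 11, 9, 16]… (length divides ord_19(6)).
3 cycles of lengths [9, 9, 1].
sign(π) = (−1)^{n − #cycles} = (−1)^{19−3} = (−1)^16 = +1.
Via Zolotarev, sign(π_{6}) = (6|19) = +1.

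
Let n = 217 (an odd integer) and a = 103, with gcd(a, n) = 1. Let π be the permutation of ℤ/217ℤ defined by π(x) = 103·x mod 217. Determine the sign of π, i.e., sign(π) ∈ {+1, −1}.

-1

Orbit of 82 under x↦103x: [82, 200, 202, 191, 143, 190, 40]… (length divides ord_217(103)).
π_103 has 10 disjoint cycles with lengths [30, 30, 30, 30, 30, 30, 15, 15, 6, 1] on {0,…,216}.
With 10 cycles on 217 points, sign = (−1)^{217−10} = -1.
Zolotarev: (103|217) = -1, matching the cycle-count sign.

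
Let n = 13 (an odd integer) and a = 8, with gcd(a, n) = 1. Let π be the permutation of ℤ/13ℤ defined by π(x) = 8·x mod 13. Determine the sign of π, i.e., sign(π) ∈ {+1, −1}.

-1

Trace 5: π^k(5) = [5, 1, 8, 12] for k=0..3.
Cycle type of π: 4×3 + 1; total 4 cycles.
With 4 cycles on 13 points, sign = (−1)^{13−4} = -1.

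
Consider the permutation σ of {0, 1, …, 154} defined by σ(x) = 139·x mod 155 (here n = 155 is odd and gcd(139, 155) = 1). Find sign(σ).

-1

Trace 54: π^k(54) = [54, 66, 29, 1, 139, 101, 89] for k=0..6.
The orbit structure of x ↦ 139x mod 155: 18 orbits of sizes [10, 10, 10, 10, 10, 10, 10, 10, 10, 10, 10, 10, 10, 10, 10, 2, 2, 1].
155 − 18 = 137 transpositions; sign(π) = (−1)^137 = -1.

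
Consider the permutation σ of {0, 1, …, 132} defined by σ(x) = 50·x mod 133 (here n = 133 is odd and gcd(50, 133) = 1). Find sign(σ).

-1

Orbit of 8 under x↦50x: [8, 1, 50, 106, 113, 64]… (length divides ord_133(50)).
π_50 has 28 disjoint cycles with lengths [6, 6, 6, 6, 6, 6, 6, 6, 6, 6, 6, 6, 6, 6, 6, 6, 6, 6, 6, 6, 6, 1, 1, 1, 1, 1, 1, 1] on {0,…,132}.
n − c = 133 − 28 = 105; sign = (−1)^105 = -1.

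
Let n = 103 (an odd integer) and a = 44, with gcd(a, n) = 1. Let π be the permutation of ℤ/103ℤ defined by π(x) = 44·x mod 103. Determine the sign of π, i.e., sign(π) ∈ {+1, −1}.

Orbit of 69 under x↦44x: [69, 49, 96, 1, 44, 82, 3]… (length divides ord_103(44)).
Cycle type of π: 102 + 1; total 2 cycles.
With 2 cycles on 103 points, sign = (−1)^{103−2} = -1.

-1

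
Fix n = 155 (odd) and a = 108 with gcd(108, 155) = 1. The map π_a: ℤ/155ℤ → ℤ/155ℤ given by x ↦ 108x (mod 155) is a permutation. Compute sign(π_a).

Trace 109: π^k(109) = [109, 147, 66, 153, 94, 77, 101] for k=0..6.
The orbit structure of x ↦ 108x mod 155: 11 orbits of sizes [20, 20, 20, 20, 20, 20, 10, 10, 10, 4, 1].
11 cycles on 155: each ℓ→(−1)^(ℓ−1), product (−1)^144 = +1.
The Jacobi symbol (108|155) = +1 (Zolotarev) agrees.

+1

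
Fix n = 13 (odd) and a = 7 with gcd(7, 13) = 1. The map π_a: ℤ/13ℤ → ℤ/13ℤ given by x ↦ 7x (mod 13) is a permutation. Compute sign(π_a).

Trace 9: π^k(9) = [9, 11, 12, 6, 3, 8, 4] for k=0..6.
π_7 has 2 disjoint cycles with lengths [12, 1] on {0,…,12}.
sign(π) = (−1)^{n − #cycles} = (−1)^{13−2} = (−1)^11 = -1.
Check: (7/13) = -1 by Zolotarev.

-1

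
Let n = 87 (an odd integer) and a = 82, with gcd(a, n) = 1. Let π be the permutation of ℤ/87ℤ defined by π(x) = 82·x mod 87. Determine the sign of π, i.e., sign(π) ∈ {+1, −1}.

Trace 49: π^k(49) = [49, 16, 7, 52, 1, 82, 25] for k=0..6.
The orbit structure of x ↦ 82x mod 87: 15 orbits of sizes [7, 7, 7, 7, 7, 7, 7, 7, 7, 7, 7, 7, 1, 1, 1].
sign(π) = (−1)^{n − #cycles} = (−1)^{87−15} = (−1)^72 = +1.

+1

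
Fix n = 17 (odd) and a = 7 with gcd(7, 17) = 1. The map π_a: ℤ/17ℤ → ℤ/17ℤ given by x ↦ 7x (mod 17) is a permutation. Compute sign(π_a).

-1

Start at x=14: 14 → 13 → 6 → 8 → 5 → 1 → 7 → … (one orbit).
2 cycles of lengths [16, 1].
sign(π) = (−1)^{n − #cycles} = (−1)^{17−2} = (−1)^15 = -1.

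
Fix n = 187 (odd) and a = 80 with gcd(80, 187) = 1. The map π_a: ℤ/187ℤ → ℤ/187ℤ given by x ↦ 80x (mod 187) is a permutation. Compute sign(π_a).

-1

Trace 42: π^k(42) = [42, 181, 81, 122, 36, 75, 16] for k=0..6.
Cycle type of π: 80×2 + 16 + 5×2 + 1; total 6 cycles.
Σ(ℓ_i−1) = 187−6 = 181; sign = (−1)^181 = -1.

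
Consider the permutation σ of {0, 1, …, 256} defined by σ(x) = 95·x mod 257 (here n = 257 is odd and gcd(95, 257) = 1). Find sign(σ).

Orbit of 134 under x↦95x: [134, 137, 165, 255, 67, 197, 211]… (length divides ord_257(95)).
Cycle lengths of π_95 on ℤ/257ℤ: [64, 64, 64, 64, 1]; 5 cycles in total.
Σ(ℓ_i−1) = 257−5 = 252; sign = (−1)^252 = +1.

+1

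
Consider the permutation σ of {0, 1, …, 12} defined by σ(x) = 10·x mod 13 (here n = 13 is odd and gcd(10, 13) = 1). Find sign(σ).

+1

Start at x=1: 1 → 10 → 9 → 12 → 3 → 4 → 1 (one orbit).
3 cycles of lengths [6, 6, 1].
13 − 3 = 10 transpositions; sign(π) = (−1)^10 = +1.
Via Zolotarev, sign(π_{10}) = (10|13) = +1.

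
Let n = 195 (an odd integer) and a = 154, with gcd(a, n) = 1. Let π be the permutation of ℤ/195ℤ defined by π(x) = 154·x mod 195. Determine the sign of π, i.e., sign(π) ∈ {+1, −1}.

-1

Orbit of 34 under x↦154x: [34, 166, 19, 1, 154, 121, 109]… (length divides ord_195(154)).
Cycle lengths of π_154 on ℤ/195ℤ: [12, 12, 12, 12, 12, 12, 12, 12, 12, 12, 12, 12, 12, 12, 12, 2, 2, 2, 2, 2, 2, 1, 1, 1]; 24 cycles in total.
n − c = 195 − 24 = 171; sign = (−1)^171 = -1.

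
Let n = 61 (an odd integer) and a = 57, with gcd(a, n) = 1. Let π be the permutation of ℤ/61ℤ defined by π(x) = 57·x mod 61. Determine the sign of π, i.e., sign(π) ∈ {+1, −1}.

Orbit of 58 under x↦57x: [58, 12, 13, 9, 25, 22, 34]… (length divides ord_61(57)).
Cycle type of π: 15×4 + 1; total 5 cycles.
n − c = 61 − 5 = 56; sign = (−1)^56 = +1.

+1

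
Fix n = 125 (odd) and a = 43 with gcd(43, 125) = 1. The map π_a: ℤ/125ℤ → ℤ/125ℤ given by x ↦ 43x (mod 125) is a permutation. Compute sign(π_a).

-1

Start at x=99: 99 → 7 → 51 → 68 → 49 → 107 → 101 → … (one orbit).
Cycle lengths of π_43 on ℤ/125ℤ: [20, 20, 20, 20, 20, 4, 4, 4, 4, 4, 4, 1]; 12 cycles in total.
Σ(ℓ_i−1) = 125−12 = 113; sign = (−1)^113 = -1.
Check: (43/125) = -1 by Zolotarev.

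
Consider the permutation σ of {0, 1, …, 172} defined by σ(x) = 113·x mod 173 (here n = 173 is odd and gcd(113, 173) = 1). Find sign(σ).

+1

Start at x=24: 24 → 117 → 73 → 118 → 13 → 85 → 90 → … (one orbit).
π_113 has 3 disjoint cycles with lengths [86, 86, 1] on {0,…,172}.
Σ(ℓ_i−1) = 173−3 = 170; sign = (−1)^170 = +1.
(113|173)_J = +1 (Zolotarev's lemma cross-check).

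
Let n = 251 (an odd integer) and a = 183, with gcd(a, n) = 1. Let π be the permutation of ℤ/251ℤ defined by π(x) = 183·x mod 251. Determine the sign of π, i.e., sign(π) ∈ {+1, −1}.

-1

Start at x=12: 12 → 188 → 17 → 99 → 45 → 203 → 1 → … (one orbit).
Cycle lengths of π_183 on ℤ/251ℤ: [250, 1]; 2 cycles in total.
With 2 cycles on 251 points, sign = (−1)^{251−2} = -1.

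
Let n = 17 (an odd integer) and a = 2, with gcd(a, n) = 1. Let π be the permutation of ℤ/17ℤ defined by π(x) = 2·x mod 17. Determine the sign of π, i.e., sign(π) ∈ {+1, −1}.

+1

Start at x=2: 2 → 4 → 8 → 16 → 15 → 13 → 9 → … (one orbit).
Cycle lengths of π_2 on ℤ/17ℤ: [8, 8, 1]; 3 cycles in total.
17 − 3 = 14 transpositions; sign(π) = (−1)^14 = +1.
Check: (2/17) = +1 by Zolotarev.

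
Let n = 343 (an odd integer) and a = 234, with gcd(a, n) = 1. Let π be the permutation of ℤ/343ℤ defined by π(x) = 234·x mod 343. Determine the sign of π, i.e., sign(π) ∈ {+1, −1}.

Start at x=209: 209 → 200 → 152 → 239 → 17 → 205 → 293 → … (one orbit).
Cycle lengths of π_234 on ℤ/343ℤ: [294, 42, 6, 1]; 4 cycles in total.
With 4 cycles on 343 points, sign = (−1)^{343−4} = -1.
Check: (234/343) = -1 by Zolotarev.

-1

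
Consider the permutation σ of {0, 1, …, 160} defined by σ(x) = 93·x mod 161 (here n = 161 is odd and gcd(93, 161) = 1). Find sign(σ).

Trace 116: π^k(116) = [116, 1, 93] for k=0..2.
Cycle type of π: 3×46 + 1×23; total 69 cycles.
161 − 69 = 92 transpositions; sign(π) = (−1)^92 = +1.

+1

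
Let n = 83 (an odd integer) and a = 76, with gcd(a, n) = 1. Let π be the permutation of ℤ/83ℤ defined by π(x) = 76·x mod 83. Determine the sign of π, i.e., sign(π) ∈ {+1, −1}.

-1

Start at x=66: 66 → 36 → 80 → 21 → 19 → 33 → 18 → … (one orbit).
Decompose π into cycles: lengths [82, 1] (2 cycles, including the fixed point 0).
83 − 2 = 81 transpositions; sign(π) = (−1)^81 = -1.
Via Zolotarev, sign(π_{76}) = (76|83) = -1.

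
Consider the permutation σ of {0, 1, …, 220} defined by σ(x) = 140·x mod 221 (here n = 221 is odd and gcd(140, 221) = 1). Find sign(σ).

+1

Start at x=30: 30 → 1 → 140 → 152 → 64 → 120 → 4 → … (one orbit).
π_140 has 23 disjoint cycles with lengths [12, 12, 12, 12, 12, 12, 12, 12, 12, 12, 12, 12, 12, 12, 12, 12, 6, 6, 4, 4, 4, 4, 1] on {0,…,220}.
n − c = 221 − 23 = 198; sign = (−1)^198 = +1.
The Jacobi symbol (140|221) = +1 (Zolotarev) agrees.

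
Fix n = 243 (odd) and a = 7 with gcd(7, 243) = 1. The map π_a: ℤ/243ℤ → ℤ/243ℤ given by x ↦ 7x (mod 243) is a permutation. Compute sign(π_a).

+1

Orbit of 61 under x↦7x: [61, 184, 73, 25, 175, 10, 70]… (length divides ord_243(7)).
π_7 has 11 disjoint cycles with lengths [81, 81, 27, 27, 9, 9, 3, 3, 1, 1, 1] on {0,…,242}.
n − c = 243 − 11 = 232; sign = (−1)^232 = +1.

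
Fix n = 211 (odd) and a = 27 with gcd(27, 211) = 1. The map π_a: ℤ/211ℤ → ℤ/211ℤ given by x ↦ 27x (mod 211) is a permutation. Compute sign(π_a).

-1

Start at x=183: 183 → 88 → 55 → 8 → 5 → 135 → 58 → … (one orbit).
Cycle type of π: 70×3 + 1; total 4 cycles.
211 − 4 = 207 transpositions; sign(π) = (−1)^207 = -1.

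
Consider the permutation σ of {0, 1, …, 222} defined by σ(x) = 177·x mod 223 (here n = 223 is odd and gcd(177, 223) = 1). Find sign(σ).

+1

Start at x=178: 178 → 63 → 1 → 177 → 109 → 115 → 62 → … (one orbit).
Cycle type of π: 111×2 + 1; total 3 cycles.
223 − 3 = 220 transpositions; sign(π) = (−1)^220 = +1.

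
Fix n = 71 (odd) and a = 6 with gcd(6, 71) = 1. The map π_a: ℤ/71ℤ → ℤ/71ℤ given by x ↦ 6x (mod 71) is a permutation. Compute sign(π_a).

Start at x=58: 58 → 64 → 29 → 32 → 50 → 16 → 25 → … (one orbit).
The orbit structure of x ↦ 6x mod 71: 3 orbits of sizes [35, 35, 1].
With 3 cycles on 71 points, sign = (−1)^{71−3} = +1.
The Jacobi symbol (6|71) = +1 (Zolotarev) agrees.

+1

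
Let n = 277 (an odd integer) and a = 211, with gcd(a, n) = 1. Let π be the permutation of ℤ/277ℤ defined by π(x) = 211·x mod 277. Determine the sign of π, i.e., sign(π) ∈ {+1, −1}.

+1

Trace 218: π^k(218) = [218, 16, 52, 169, 203, 175, 84] for k=0..6.
13 cycles of lengths [23, 23, 23, 23, 23, 23, 23, 23, 23, 23, 23, 23, 1].
277 − 13 = 264 transpositions; sign(π) = (−1)^264 = +1.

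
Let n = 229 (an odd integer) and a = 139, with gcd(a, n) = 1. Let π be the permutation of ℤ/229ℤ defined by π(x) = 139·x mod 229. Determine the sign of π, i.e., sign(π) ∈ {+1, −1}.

-1

Orbit of 89 under x↦139x: [89, 5, 8, 196, 222, 172, 92]… (length divides ord_229(139)).
Cycle lengths of π_139 on ℤ/229ℤ: [228, 1]; 2 cycles in total.
n − c = 229 − 2 = 227; sign = (−1)^227 = -1.
Zolotarev: (139|229) = -1, matching the cycle-count sign.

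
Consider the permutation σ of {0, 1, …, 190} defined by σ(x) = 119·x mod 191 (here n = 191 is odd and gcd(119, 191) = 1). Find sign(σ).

Start at x=87: 87 → 39 → 57 → 98 → 11 → 163 → 106 → … (one orbit).
Cycle lengths of π_119 on ℤ/191ℤ: [190, 1]; 2 cycles in total.
n − c = 191 − 2 = 189; sign = (−1)^189 = -1.
Zolotarev: (119|191) = -1, matching the cycle-count sign.

-1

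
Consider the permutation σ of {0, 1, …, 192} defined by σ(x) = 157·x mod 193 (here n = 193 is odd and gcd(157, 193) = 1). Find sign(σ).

+1

Trace 55: π^k(55) = [55, 143, 63, 48, 9, 62, 84] for k=0..6.
5 cycles of lengths [48, 48, 48, 48, 1].
5 cycles on 193: each ℓ→(−1)^(ℓ−1), product (−1)^188 = +1.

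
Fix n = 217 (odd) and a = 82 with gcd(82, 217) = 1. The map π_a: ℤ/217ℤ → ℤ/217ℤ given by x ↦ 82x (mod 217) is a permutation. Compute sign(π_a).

-1

Start at x=173: 173 → 81 → 132 → 191 → 38 → 78 → 103 → … (one orbit).
10 cycles of lengths [30, 30, 30, 30, 30, 30, 15, 15, 6, 1].
With 10 cycles on 217 points, sign = (−1)^{217−10} = -1.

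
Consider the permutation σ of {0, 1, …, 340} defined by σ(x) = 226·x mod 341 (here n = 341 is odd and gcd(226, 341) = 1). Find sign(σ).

Start at x=324: 324 → 250 → 235 → 255 → 1 → 226 → 267 → … (one orbit).
Decompose π into cycles: lengths [30, 30, 30, 30, 30, 30, 30, 30, 30, 30, 15, 15, 10, 1] (14 cycles, including the fixed point 0).
n − c = 341 − 14 = 327; sign = (−1)^327 = -1.
The Jacobi symbol (226|341) = -1 (Zolotarev) agrees.

-1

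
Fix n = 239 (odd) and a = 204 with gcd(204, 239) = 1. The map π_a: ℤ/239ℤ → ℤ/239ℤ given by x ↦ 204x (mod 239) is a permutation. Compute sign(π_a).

Orbit of 91 under x↦204x: [91, 161, 101, 50, 162, 66, 80]… (length divides ord_239(204)).
3 cycles of lengths [119, 119, 1].
239 − 3 = 236 transpositions; sign(π) = (−1)^236 = +1.

+1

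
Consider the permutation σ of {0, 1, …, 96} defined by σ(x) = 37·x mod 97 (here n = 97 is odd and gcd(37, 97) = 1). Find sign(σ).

Start at x=20: 20 → 61 → 26 → 89 → 92 → 9 → 42 → … (one orbit).
Cycle lengths of π_37 on ℤ/97ℤ: [96, 1]; 2 cycles in total.
97 − 2 = 95 transpositions; sign(π) = (−1)^95 = -1.
The Jacobi symbol (37|97) = -1 (Zolotarev) agrees.

-1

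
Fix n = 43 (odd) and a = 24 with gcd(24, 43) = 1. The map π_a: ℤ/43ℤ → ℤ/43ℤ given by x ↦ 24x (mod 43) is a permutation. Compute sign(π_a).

+1

Orbit of 31 under x↦24x: [31, 13, 11, 6, 15, 16, 40]… (length divides ord_43(24)).
The orbit structure of x ↦ 24x mod 43: 3 orbits of sizes [21, 21, 1].
With 3 cycles on 43 points, sign = (−1)^{43−3} = +1.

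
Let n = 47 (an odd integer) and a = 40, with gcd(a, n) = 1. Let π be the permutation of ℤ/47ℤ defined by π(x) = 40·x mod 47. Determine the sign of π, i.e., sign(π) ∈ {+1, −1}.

-1

Trace 40: π^k(40) = [40, 2, 33, 4, 19, 8, 38] for k=0..6.
Cycle type of π: 46 + 1; total 2 cycles.
47 − 2 = 45 transpositions; sign(π) = (−1)^45 = -1.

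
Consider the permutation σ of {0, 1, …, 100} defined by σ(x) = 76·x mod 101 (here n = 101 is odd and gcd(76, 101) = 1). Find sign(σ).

Trace 82: π^k(82) = [82, 71, 43, 36, 9, 78, 70] for k=0..6.
Cycle lengths of π_76 on ℤ/101ℤ: [50, 50, 1]; 3 cycles in total.
With 3 cycles on 101 points, sign = (−1)^{101−3} = +1.

+1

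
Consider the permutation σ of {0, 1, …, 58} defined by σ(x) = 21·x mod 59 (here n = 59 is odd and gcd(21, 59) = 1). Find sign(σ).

+1

Start at x=25: 25 → 53 → 51 → 9 → 12 → 16 → 41 → … (one orbit).
Cycle type of π: 29×2 + 1; total 3 cycles.
Σ(ℓ_i−1) = 59−3 = 56; sign = (−1)^56 = +1.
Check: (21/59) = +1 by Zolotarev.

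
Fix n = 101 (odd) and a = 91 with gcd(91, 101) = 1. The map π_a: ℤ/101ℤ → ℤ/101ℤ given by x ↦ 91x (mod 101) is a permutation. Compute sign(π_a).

-1

Trace 10: π^k(10) = [10, 1, 91, 100] for k=0..3.
Cycle lengths of π_91 on ℤ/101ℤ: [4, 4, 4, 4, 4, 4, 4, 4, 4, 4, 4, 4, 4, 4, 4, 4, 4, 4, 4, 4, 4, 4, 4, 4, 4, 1]; 26 cycles in total.
Σ(ℓ_i−1) = 101−26 = 75; sign = (−1)^75 = -1.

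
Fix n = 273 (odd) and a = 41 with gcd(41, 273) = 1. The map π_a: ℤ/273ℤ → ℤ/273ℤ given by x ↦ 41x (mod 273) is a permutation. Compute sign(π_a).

Orbit of 64 under x↦41x: [64, 167, 22, 83, 127, 20, 1]… (length divides ord_273(41)).
Cycle type of π: 12×21 + 2×10 + 1; total 32 cycles.
With 32 cycles on 273 points, sign = (−1)^{273−32} = -1.

-1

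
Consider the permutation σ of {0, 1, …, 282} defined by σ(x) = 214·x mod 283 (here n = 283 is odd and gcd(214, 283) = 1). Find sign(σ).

Trace 230: π^k(230) = [230, 261, 103, 251, 227, 185, 253] for k=0..6.
3 cycles of lengths [141, 141, 1].
283 − 3 = 280 transpositions; sign(π) = (−1)^280 = +1.
The Jacobi symbol (214|283) = +1 (Zolotarev) agrees.

+1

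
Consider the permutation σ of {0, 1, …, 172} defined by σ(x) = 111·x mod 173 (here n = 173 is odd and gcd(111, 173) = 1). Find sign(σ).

Orbit of 4 under x↦111x: [4, 98, 152, 91, 67, 171, 124]… (length divides ord_173(111)).
Decompose π into cycles: lengths [172, 1] (2 cycles, including the fixed point 0).
2 cycles on 173: each ℓ→(−1)^(ℓ−1), product (−1)^171 = -1.
Via Zolotarev, sign(π_{111}) = (111|173) = -1.

-1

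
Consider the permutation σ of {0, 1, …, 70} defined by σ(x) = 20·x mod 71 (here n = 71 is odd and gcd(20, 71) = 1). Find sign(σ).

+1

Orbit of 30 under x↦20x: [30, 32, 1, 20, 45, 48, 37]… (length divides ord_71(20)).
Cycle lengths of π_20 on ℤ/71ℤ: [7, 7, 7, 7, 7, 7, 7, 7, 7, 7, 1]; 11 cycles in total.
11 cycles on 71: each ℓ→(−1)^(ℓ−1), product (−1)^60 = +1.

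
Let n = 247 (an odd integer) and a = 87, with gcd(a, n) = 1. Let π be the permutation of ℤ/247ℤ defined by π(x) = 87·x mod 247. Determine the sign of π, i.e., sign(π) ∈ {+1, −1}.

+1

Start at x=1: 1 → 87 → 159 → 1 (one orbit).
83 cycles of lengths [3, 3, 3, 3, 3, 3, 3, 3, 3, 3, 3, 3, 3, 3, 3, 3, 3, 3, 3, 3, 3, 3, 3, 3, 3, 3, 3, 3, 3, 3, 3, 3, 3, 3, 3, 3, 3, 3, 3, 3, 3, 3, 3, 3, 3, 3, 3, 3, 3, 3, 3, 3, 3, 3, 3, 3, 3, 3, 3, 3, 3, 3, 3, 3, 3, 3, 3, 3, 3, 3, 3, 3, 3, 3, 3, 3, 3, 3, 3, 3, 3, 3, 1].
With 83 cycles on 247 points, sign = (−1)^{247−83} = +1.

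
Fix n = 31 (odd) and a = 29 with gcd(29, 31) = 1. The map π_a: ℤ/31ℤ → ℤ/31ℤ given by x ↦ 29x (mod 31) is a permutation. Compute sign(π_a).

-1

Trace 8: π^k(8) = [8, 15, 1, 29, 4, 23, 16] for k=0..6.
Cycle type of π: 10×3 + 1; total 4 cycles.
31 − 4 = 27 transpositions; sign(π) = (−1)^27 = -1.
Via Zolotarev, sign(π_{29}) = (29|31) = -1.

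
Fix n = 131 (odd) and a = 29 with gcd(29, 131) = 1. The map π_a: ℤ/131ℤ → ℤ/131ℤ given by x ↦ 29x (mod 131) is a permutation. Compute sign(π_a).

-1

Trace 79: π^k(79) = [79, 64, 22, 114, 31, 113, 2] for k=0..6.
Cycle lengths of π_29 on ℤ/131ℤ: [130, 1]; 2 cycles in total.
131 − 2 = 129 transpositions; sign(π) = (−1)^129 = -1.
Via Zolotarev, sign(π_{29}) = (29|131) = -1.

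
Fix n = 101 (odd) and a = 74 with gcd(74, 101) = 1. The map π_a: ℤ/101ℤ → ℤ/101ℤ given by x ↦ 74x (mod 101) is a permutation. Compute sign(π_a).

Orbit of 65 under x↦74x: [65, 63, 16, 73, 49, 91, 68]… (length divides ord_101(74)).
Decompose π into cycles: lengths [100, 1] (2 cycles, including the fixed point 0).
sign(π) = (−1)^{n − #cycles} = (−1)^{101−2} = (−1)^99 = -1.
The Jacobi symbol (74|101) = -1 (Zolotarev) agrees.

-1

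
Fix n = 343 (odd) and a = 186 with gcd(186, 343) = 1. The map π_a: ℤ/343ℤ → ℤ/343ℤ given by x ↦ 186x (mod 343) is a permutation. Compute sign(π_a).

Start at x=121: 121 → 211 → 144 → 30 → 92 → 305 → 135 → … (one orbit).
Decompose π into cycles: lengths [147, 147, 21, 21, 3, 3, 1] (7 cycles, including the fixed point 0).
With 7 cycles on 343 points, sign = (−1)^{343−7} = +1.

+1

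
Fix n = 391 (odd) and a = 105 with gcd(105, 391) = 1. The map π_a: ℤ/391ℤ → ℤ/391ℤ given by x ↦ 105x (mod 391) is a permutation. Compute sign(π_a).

-1

Orbit of 133 under x↦105x: [133, 280, 75, 55, 301, 325, 108]… (length divides ord_391(105)).
Cycle lengths of π_105 on ℤ/391ℤ: [176, 176, 16, 11, 11, 1]; 6 cycles in total.
sign(π) = (−1)^{n − #cycles} = (−1)^{391−6} = (−1)^385 = -1.
The Jacobi symbol (105|391) = -1 (Zolotarev) agrees.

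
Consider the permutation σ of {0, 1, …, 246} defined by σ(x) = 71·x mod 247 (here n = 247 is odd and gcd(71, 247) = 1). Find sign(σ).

Orbit of 8 under x↦71x: [8, 74, 67, 64, 98, 42, 18]… (length divides ord_247(71)).
π_71 has 9 disjoint cycles with lengths [36, 36, 36, 36, 36, 36, 18, 12, 1] on {0,…,246}.
sign(π) = (−1)^{n − #cycles} = (−1)^{247−9} = (−1)^238 = +1.
Via Zolotarev, sign(π_{71}) = (71|247) = +1.

+1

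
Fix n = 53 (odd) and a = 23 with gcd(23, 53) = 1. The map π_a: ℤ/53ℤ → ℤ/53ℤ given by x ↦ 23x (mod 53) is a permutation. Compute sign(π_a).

Start at x=30: 30 → 1 → 23 → 52 → 30 (one orbit).
Decompose π into cycles: lengths [4, 4, 4, 4, 4, 4, 4, 4, 4, 4, 4, 4, 4, 1] (14 cycles, including the fixed point 0).
53 − 14 = 39 transpositions; sign(π) = (−1)^39 = -1.
The Jacobi symbol (23|53) = -1 (Zolotarev) agrees.

-1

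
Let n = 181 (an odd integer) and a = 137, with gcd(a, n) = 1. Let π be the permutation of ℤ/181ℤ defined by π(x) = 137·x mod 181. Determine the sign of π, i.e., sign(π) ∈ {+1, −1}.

+1

Start at x=172: 172 → 34 → 133 → 121 → 106 → 42 → 143 → … (one orbit).
π_137 has 3 disjoint cycles with lengths [90, 90, 1] on {0,…,180}.
n − c = 181 − 3 = 178; sign = (−1)^178 = +1.
(137|181)_J = +1 (Zolotarev's lemma cross-check).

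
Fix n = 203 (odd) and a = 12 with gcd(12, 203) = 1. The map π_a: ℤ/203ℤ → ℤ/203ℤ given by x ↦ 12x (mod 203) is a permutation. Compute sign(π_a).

+1

Trace 12: π^k(12) = [12, 144, 104, 30, 157, 57, 75] for k=0..6.
Cycle lengths of π_12 on ℤ/203ℤ: [12, 12, 12, 12, 12, 12, 12, 12, 12, 12, 12, 12, 12, 12, 6, 4, 4, 4, 4, 4, 4, 4, 1]; 23 cycles in total.
Σ(ℓ_i−1) = 203−23 = 180; sign = (−1)^180 = +1.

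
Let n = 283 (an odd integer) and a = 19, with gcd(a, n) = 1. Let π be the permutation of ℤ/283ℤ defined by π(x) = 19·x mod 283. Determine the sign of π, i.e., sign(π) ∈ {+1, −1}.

Orbit of 8 under x↦19x: [8, 152, 58, 253, 279, 207, 254]… (length divides ord_283(19)).
The orbit structure of x ↦ 19x mod 283: 4 orbits of sizes [94, 94, 94, 1].
n − c = 283 − 4 = 279; sign = (−1)^279 = -1.
Check: (19/283) = -1 by Zolotarev.

-1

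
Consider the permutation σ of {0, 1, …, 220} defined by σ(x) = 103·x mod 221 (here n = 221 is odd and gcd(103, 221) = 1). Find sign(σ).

+1

Start at x=103: 103 → 1 → 103 (one orbit).
π_103 has 119 disjoint cycles with lengths [2, 2, 2, 2, 2, 2, 2, 2, 2, 2, 2, 2, 2, 2, 2, 2, 2, 2, 2, 2, 2, 2, 2, 2, 2, 2, 2, 2, 2, 2, 2, 2, 2, 2, 2, 2, 2, 2, 2, 2, 2, 2, 2, 2, 2, 2, 2, 2, 2, 2, 2, 2, 2, 2, 2, 2, 2, 2, 2, 2, 2, 2, 2, 2, 2, 2, 2, 2, 2, 2, 2, 2, 2, 2, 2, 2, 2, 2, 2, 2, 2, 2, 2, 2, 2, 2, 2, 2, 2, 2, 2, 2, 2, 2, 2, 2, 2, 2, 2, 2, 2, 2, 1, 1, 1, 1, 1, 1, 1, 1, 1, 1, 1, 1, 1, 1, 1, 1, 1] on {0,…,220}.
221 − 119 = 102 transpositions; sign(π) = (−1)^102 = +1.
Zolotarev: (103|221) = +1, matching the cycle-count sign.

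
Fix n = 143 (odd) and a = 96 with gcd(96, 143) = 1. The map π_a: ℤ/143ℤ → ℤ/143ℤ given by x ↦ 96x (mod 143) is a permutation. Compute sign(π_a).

Start at x=64: 64 → 138 → 92 → 109 → 25 → 112 → 27 → … (one orbit).
Decompose π into cycles: lengths [20, 20, 20, 20, 20, 20, 10, 4, 4, 4, 1] (11 cycles, including the fixed point 0).
Σ(ℓ_i−1) = 143−11 = 132; sign = (−1)^132 = +1.
Via Zolotarev, sign(π_{96}) = (96|143) = +1.

+1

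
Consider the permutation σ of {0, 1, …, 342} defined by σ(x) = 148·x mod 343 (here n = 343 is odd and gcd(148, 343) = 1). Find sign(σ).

Start at x=246: 246 → 50 → 197 → 1 → 148 → 295 → 99 → 246 (one orbit).
The orbit structure of x ↦ 148x mod 343: 91 orbits of sizes [7, 7, 7, 7, 7, 7, 7, 7, 7, 7, 7, 7, 7, 7, 7, 7, 7, 7, 7, 7, 7, 7, 7, 7, 7, 7, 7, 7, 7, 7, 7, 7, 7, 7, 7, 7, 7, 7, 7, 7, 7, 7, 1, 1, 1, 1, 1, 1, 1, 1, 1, 1, 1, 1, 1, 1, 1, 1, 1, 1, 1, 1, 1, 1, 1, 1, 1, 1, 1, 1, 1, 1, 1, 1, 1, 1, 1, 1, 1, 1, 1, 1, 1, 1, 1, 1, 1, 1, 1, 1, 1].
Σ(ℓ_i−1) = 343−91 = 252; sign = (−1)^252 = +1.
Via Zolotarev, sign(π_{148}) = (148|343) = +1.

+1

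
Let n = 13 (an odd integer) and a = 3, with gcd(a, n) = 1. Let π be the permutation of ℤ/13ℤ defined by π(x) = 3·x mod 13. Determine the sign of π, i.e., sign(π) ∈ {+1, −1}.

Trace 3: π^k(3) = [3, 9, 1] for k=0..2.
5 cycles of lengths [3, 3, 3, 3, 1].
With 5 cycles on 13 points, sign = (−1)^{13−5} = +1.

+1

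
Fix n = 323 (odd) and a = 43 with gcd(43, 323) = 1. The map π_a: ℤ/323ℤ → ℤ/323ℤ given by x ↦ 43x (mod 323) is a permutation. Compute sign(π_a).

Start at x=26: 26 → 149 → 270 → 305 → 195 → 310 → 87 → … (one orbit).
9 cycles of lengths [72, 72, 72, 72, 9, 9, 8, 8, 1].
9 cycles on 323: each ℓ→(−1)^(ℓ−1), product (−1)^314 = +1.

+1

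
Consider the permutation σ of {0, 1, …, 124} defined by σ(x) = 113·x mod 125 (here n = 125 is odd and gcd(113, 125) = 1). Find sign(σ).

Start at x=43: 43 → 109 → 67 → 71 → 23 → 99 → 62 → … (one orbit).
π_113 has 4 disjoint cycles with lengths [100, 20, 4, 1] on {0,…,124}.
sign(π) = (−1)^{n − #cycles} = (−1)^{125−4} = (−1)^121 = -1.
Zolotarev: (113|125) = -1, matching the cycle-count sign.

-1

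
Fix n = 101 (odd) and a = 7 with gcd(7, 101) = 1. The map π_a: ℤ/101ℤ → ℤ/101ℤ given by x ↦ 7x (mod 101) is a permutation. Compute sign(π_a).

Orbit of 47 under x↦7x: [47, 26, 81, 62, 30, 8, 56]… (length divides ord_101(7)).
2 cycles of lengths [100, 1].
sign(π) = (−1)^{n − #cycles} = (−1)^{101−2} = (−1)^99 = -1.

-1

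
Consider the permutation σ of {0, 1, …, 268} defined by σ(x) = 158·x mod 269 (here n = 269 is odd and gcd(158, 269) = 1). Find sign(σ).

-1

Orbit of 228 under x↦158x: [228, 247, 21, 90, 232, 72, 78]… (length divides ord_269(158)).
The orbit structure of x ↦ 158x mod 269: 2 orbits of sizes [268, 1].
n − c = 269 − 2 = 267; sign = (−1)^267 = -1.
Check: (158/269) = -1 by Zolotarev.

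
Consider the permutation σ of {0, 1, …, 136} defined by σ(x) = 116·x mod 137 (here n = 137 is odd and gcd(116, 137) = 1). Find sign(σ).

-1

Trace 119: π^k(119) = [119, 104, 8, 106, 103, 29, 76] for k=0..6.
Decompose π into cycles: lengths [136, 1] (2 cycles, including the fixed point 0).
n − c = 137 − 2 = 135; sign = (−1)^135 = -1.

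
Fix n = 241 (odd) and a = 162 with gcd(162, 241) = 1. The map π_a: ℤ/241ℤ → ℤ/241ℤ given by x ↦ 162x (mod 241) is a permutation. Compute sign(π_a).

Trace 79: π^k(79) = [79, 25, 194, 98, 211, 201, 27] for k=0..6.
The orbit structure of x ↦ 162x mod 241: 7 orbits of sizes [40, 40, 40, 40, 40, 40, 1].
n − c = 241 − 7 = 234; sign = (−1)^234 = +1.
The Jacobi symbol (162|241) = +1 (Zolotarev) agrees.

+1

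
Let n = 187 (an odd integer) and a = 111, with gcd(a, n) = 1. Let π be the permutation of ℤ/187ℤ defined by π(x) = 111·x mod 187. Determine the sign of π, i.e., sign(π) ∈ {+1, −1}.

Orbit of 144 under x↦111x: [144, 89, 155, 1, 111, 166, 100]… (length divides ord_187(111)).
Cycle lengths of π_111 on ℤ/187ℤ: [8, 8, 8, 8, 8, 8, 8, 8, 8, 8, 8, 8, 8, 8, 8, 8, 8, 8, 8, 8, 8, 8, 1, 1, 1, 1, 1, 1, 1, 1, 1, 1, 1]; 33 cycles in total.
n − c = 187 − 33 = 154; sign = (−1)^154 = +1.
(111|187)_J = +1 (Zolotarev's lemma cross-check).

+1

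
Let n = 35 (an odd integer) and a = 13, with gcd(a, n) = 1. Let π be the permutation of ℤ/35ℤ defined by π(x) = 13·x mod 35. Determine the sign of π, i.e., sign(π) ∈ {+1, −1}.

Start at x=29: 29 → 27 → 1 → 13 → 29 (one orbit).
Cycle lengths of π_13 on ℤ/35ℤ: [4, 4, 4, 4, 4, 4, 4, 2, 2, 2, 1]; 11 cycles in total.
With 11 cycles on 35 points, sign = (−1)^{35−11} = +1.
(13|35)_J = +1 (Zolotarev's lemma cross-check).

+1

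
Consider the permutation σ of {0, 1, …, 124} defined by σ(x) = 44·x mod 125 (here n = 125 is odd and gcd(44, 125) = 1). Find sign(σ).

+1

Orbit of 44 under x↦44x: [44, 61, 59, 96, 99, 106, 39]… (length divides ord_125(44)).
Cycle lengths of π_44 on ℤ/125ℤ: [50, 50, 10, 10, 2, 2, 1]; 7 cycles in total.
Σ(ℓ_i−1) = 125−7 = 118; sign = (−1)^118 = +1.
Check: (44/125) = +1 by Zolotarev.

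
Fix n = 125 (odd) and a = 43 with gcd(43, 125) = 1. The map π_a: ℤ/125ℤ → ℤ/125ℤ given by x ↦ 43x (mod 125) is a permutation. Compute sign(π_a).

-1

Orbit of 124 under x↦43x: [124, 82, 26, 118, 74, 57, 76]… (length divides ord_125(43)).
12 cycles of lengths [20, 20, 20, 20, 20, 4, 4, 4, 4, 4, 4, 1].
With 12 cycles on 125 points, sign = (−1)^{125−12} = -1.
Zolotarev: (43|125) = -1, matching the cycle-count sign.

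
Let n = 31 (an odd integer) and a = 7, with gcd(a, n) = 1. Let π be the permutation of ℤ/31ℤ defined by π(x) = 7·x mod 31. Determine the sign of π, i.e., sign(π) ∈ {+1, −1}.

Trace 7: π^k(7) = [7, 18, 2, 14, 5, 4, 28] for k=0..6.
π_7 has 3 disjoint cycles with lengths [15, 15, 1] on {0,…,30}.
With 3 cycles on 31 points, sign = (−1)^{31−3} = +1.
The Jacobi symbol (7|31) = +1 (Zolotarev) agrees.

+1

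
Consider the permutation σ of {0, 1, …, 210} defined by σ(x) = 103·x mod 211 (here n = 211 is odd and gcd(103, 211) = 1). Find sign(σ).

Start at x=5: 5 → 93 → 84 → 1 → 103 → 59 → 169 → … (one orbit).
Cycle type of π: 105×2 + 1; total 3 cycles.
211 − 3 = 208 transpositions; sign(π) = (−1)^208 = +1.
Check: (103/211) = +1 by Zolotarev.

+1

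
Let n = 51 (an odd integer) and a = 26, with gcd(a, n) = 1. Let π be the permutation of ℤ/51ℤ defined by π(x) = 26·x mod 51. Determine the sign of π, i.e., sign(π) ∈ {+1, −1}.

-1

Trace 32: π^k(32) = [32, 16, 8, 4, 2, 1, 26] for k=0..6.
Decompose π into cycles: lengths [8, 8, 8, 8, 8, 8, 2, 1] (8 cycles, including the fixed point 0).
51 − 8 = 43 transpositions; sign(π) = (−1)^43 = -1.
(26|51)_J = -1 (Zolotarev's lemma cross-check).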